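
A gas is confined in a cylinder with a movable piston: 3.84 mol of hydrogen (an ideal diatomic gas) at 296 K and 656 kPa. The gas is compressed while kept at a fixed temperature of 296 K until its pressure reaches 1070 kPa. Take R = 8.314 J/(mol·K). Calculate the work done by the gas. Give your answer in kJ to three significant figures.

Isothermal process: W = nRT ln(V₂/V₁) = nRT ln(P₁/P₂).
W = (3.84)(8.314)(296) × ln(656/1070)
  = 9450 × ln(0.6131) = 9450 × -0.4893
W_by_gas = -4623 J.

W ≈ -4.62 kJ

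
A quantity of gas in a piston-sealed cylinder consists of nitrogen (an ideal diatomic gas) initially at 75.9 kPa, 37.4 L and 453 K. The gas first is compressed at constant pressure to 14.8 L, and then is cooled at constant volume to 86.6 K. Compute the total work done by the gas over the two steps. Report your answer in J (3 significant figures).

Step 1 (isobaric): W = PΔV = (75.9 kPa)(14.8 − 37.4 L) = -1715 J.
Step 2 (isochoric): W = 0 (constant volume).
W_total = -1715 + 0 = -1715 J.

W_total ≈ -1720 J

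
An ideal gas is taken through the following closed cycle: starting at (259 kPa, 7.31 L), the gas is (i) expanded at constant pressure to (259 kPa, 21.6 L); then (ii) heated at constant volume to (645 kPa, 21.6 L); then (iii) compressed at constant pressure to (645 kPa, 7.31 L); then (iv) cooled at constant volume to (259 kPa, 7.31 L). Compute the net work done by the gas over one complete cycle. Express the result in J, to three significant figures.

W_net ≈ -5520 J

Constant-volume legs do no work.
W(i) = (259)(21.6 − 7.31) = 3701 J; W(iii) = (645)(7.31 − 21.6) = -9217 J.
W_net = 3701 − 9217 = -5516 J (the counter-clockwise enclosed area).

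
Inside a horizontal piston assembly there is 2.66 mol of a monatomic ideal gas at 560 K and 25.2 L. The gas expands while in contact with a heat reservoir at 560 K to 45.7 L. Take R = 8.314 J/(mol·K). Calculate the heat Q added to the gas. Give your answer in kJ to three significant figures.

Q ≈ 7.37 kJ

Isothermal ⇒ ΔU = 0, so Q = W = nRT ln(V₂/V₁).
Q = (2.66)(8.314)(560) ln(45.7/25.2) = 12385 × 0.5953 = 7372 J.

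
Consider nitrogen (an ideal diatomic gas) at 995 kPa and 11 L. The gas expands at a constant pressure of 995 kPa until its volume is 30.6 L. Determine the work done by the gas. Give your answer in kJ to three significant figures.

Isobaric: W = P ΔV.
W = (995 kPa)(30.6 − 11 L) = (995)(19.6) = 19502 J.

W ≈ 19.5 kJ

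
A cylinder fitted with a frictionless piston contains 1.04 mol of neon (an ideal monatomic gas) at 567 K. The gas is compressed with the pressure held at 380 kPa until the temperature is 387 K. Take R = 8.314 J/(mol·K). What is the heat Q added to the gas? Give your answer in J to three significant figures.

Q ≈ -3890 J

Isobaric: W = nRΔT = (1.04)(8.314)(-180) = -1556 J.
ΔU = nCᵥΔT with Cᵥ = 3R/2: ΔU = (1.04)(12.47)(-180) = -2335 J.
Q = ΔU + W = -2335 − 1556 = -3891 J.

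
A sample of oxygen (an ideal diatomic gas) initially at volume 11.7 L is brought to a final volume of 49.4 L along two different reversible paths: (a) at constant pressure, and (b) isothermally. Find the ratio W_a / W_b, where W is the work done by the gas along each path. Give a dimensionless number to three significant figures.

W_a / W_b ≈ 2.24

Path (a) isobaric: W = P₁(V₂ − V₁) → W_a/(P₁V₁) = 3.222.
Path (b) isothermal: W = P₁V₁ ln(V₂/V₁) → W_b/(P₁V₁) = 1.44.
W_a / W_b = 3.222 / 1.44 = 2.237.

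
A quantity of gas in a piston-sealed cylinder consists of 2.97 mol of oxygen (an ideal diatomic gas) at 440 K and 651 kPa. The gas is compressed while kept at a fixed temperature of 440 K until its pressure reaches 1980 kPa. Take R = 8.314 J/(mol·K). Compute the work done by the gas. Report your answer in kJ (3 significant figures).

Isothermal process: W = nRT ln(V₂/V₁) = nRT ln(P₁/P₂).
W = (2.97)(8.314)(440) × ln(651/1980)
  = 10865 × ln(0.3288) = 10865 × -1.112
W_by_gas = -12085 J.

W ≈ -12.1 kJ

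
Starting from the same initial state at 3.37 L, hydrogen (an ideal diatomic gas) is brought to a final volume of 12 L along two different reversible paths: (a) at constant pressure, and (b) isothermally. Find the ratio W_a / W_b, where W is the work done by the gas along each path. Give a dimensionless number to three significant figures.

W_a / W_b ≈ 2.02

Path (a) isobaric: W = P₁(V₂ − V₁) → W_a/(P₁V₁) = 2.561.
Path (b) isothermal: W = P₁V₁ ln(V₂/V₁) → W_b/(P₁V₁) = 1.27.
W_a / W_b = 2.561 / 1.27 = 2.016.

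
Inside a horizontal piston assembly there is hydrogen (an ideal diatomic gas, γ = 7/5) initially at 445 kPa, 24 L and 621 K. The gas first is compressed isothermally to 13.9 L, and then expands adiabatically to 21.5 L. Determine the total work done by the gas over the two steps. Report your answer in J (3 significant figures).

W_total ≈ -1560 J

Step 1 (isothermal): W = P₁V₁ ln(V₂/V₁) = (10680) ln(13.9/24) = -5833 J.
After step 1: P = 768.3 kPa, V = 13.9 L, T = 621 K.
Step 2 (adiabatic): W = (P₁V₁ − P₂V₂)/(γ−1) = (10680 − 8970)/0.4 = 4275 J.
W_total = -5833 + 4275 = -1559 J.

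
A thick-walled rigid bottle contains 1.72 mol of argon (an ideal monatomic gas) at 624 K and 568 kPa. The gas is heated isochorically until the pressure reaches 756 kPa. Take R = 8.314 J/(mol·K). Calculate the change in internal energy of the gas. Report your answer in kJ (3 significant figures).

Constant volume ⇒ W = 0, so Q = ΔU = nCᵥΔT with Cᵥ = 3R/2 = 12.47 J/(mol·K).
At constant V, T₂/T₁ = P₂/P₁ ⇒ ΔT = T₁(P₂/P₁ − 1) = 624·(756/568 − 1) = 206.5 K.
ΔU = (1.72)(12.47)(206.5) = 4430 J.

ΔU ≈ 4.43 kJ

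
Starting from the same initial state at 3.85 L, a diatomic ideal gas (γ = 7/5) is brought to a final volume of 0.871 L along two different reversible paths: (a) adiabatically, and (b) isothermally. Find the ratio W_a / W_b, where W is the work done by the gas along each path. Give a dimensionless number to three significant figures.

Path (a) adiabatic: W = P₁V₁(1 − (V₁/V₂)^(γ−1))/(γ−1) → W_a/(P₁V₁) = -2.03.
Path (b) isothermal: W = P₁V₁ ln(V₂/V₁) → W_b/(P₁V₁) = -1.486.
W_a / W_b = -2.03 / -1.486 = 1.366.

W_a / W_b ≈ 1.37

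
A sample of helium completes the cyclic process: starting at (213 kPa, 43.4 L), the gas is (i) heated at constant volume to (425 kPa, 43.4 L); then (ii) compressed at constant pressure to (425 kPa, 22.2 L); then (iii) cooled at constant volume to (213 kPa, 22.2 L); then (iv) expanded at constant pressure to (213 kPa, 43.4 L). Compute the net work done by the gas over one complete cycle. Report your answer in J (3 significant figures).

Constant-volume legs do no work.
W(ii) = (425)(22.2 − 43.4) = -9010 J; W(iv) = (213)(43.4 − 22.2) = 4516 J.
W_net = -9010 + 4516 = -4494 J (the counter-clockwise enclosed area).

W_net ≈ -4490 J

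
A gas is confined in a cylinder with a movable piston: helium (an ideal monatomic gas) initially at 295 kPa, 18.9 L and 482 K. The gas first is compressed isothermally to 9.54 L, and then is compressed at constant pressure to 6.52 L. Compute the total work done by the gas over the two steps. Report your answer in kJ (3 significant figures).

Step 1 (isothermal): W = P₁V₁ ln(V₂/V₁) = (5576) ln(9.54/18.9) = -3812 J.
After step 1: P = 584.4 kPa, V = 9.54 L, T = 482 K.
Step 2 (isobaric): W = PΔV = (584.4 kPa)(6.52 − 9.54 L) = -1765 J.
W_total = -3812 − 1765 = -5577 J.

W_total ≈ -5.58 kJ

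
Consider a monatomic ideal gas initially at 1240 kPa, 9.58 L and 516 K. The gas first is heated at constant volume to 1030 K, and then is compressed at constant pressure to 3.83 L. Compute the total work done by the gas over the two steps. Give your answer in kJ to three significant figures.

W_total ≈ -14.2 kJ

Step 1 (isochoric): W = 0 (constant volume).
After step 1: P = 2475 kPa (V unchanged).
Step 2 (isobaric): W = PΔV = (2475 kPa)(3.83 − 9.58 L) = -14232 J.
W_total = 0 − 14232 = -14232 J.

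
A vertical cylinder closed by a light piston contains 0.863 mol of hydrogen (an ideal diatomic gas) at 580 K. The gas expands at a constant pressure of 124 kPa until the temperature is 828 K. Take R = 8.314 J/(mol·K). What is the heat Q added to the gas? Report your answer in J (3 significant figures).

Isobaric: W = nRΔT = (0.863)(8.314)(248) = 1779 J.
ΔU = nCᵥΔT with Cᵥ = 5R/2: ΔU = (0.863)(20.79)(248) = 4448 J.
Q = ΔU + W = 4448 + 1779 = 6228 J.

Q ≈ 6230 J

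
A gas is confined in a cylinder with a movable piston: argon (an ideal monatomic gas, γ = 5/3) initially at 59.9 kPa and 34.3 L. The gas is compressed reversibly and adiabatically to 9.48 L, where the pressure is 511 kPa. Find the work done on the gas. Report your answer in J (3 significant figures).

W ≈ 4180 J

Adiabatic: W = (P₁V₁ − P₂V₂)/(γ − 1) with γ = 5/3.
P₁V₁ = 2055 J, P₂V₂ = 4844 J.
W = (2055 − 4844) / 0.6667 = -4185 J.
Work on gas = −W_by = 4185 J.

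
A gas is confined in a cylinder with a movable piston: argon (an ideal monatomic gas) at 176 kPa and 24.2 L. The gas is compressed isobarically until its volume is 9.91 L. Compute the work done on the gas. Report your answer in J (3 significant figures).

W ≈ 2520 J

Isobaric: W = P ΔV.
W = (176 kPa)(9.91 − 24.2 L) = (176)(-14.29) = -2515 J.
Work on gas = −W_by = 2515 J.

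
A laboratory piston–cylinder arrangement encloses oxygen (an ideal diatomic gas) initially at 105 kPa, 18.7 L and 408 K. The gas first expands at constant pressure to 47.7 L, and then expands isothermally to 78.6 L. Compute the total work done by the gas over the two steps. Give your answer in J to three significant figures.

W_total ≈ 5550 J

Step 1 (isobaric): W = PΔV = (105 kPa)(47.7 − 18.7 L) = 3045 J.
After step 1: P = 105 kPa, V = 47.7 L, T = 1041 K.
Step 2 (isothermal): W = P₁V₁ ln(V₂/V₁) = (5008) ln(78.6/47.7) = 2501 J.
W_total = 3045 + 2501 = 5546 J.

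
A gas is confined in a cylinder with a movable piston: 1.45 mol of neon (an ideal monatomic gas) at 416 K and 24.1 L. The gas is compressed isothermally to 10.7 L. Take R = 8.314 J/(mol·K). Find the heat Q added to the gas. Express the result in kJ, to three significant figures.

Isothermal ⇒ ΔU = 0, so Q = W = nRT ln(V₂/V₁).
Q = (1.45)(8.314)(416) ln(10.7/24.1) = 5015 × -0.812 = -4072 J.

Q ≈ -4.07 kJ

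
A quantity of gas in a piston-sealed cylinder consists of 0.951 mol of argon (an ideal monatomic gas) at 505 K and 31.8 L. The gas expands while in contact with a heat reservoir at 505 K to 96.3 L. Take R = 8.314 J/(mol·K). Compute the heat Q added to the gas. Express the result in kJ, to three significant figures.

Q ≈ 4.42 kJ

Isothermal ⇒ ΔU = 0, so Q = W = nRT ln(V₂/V₁).
Q = (0.951)(8.314)(505) ln(96.3/31.8) = 3993 × 1.108 = 4424 J.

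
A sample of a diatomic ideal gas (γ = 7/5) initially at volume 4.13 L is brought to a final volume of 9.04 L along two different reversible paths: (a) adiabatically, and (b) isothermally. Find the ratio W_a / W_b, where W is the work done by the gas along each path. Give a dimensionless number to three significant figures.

W_a / W_b ≈ 0.858

Path (a) adiabatic: W = P₁V₁(1 − (V₁/V₂)^(γ−1))/(γ−1) → W_a/(P₁V₁) = 0.6725.
Path (b) isothermal: W = P₁V₁ ln(V₂/V₁) → W_b/(P₁V₁) = 0.7834.
W_a / W_b = 0.6725 / 0.7834 = 0.8585.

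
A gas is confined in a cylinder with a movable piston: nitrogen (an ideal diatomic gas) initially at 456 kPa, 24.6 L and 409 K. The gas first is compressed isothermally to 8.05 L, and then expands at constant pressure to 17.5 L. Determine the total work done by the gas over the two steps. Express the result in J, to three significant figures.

W_total ≈ 638 J

Step 1 (isothermal): W = P₁V₁ ln(V₂/V₁) = (11218) ln(8.05/24.6) = -12531 J.
After step 1: P = 1393 kPa, V = 8.05 L, T = 409 K.
Step 2 (isobaric): W = PΔV = (1393 kPa)(17.5 − 8.05 L) = 13168 J.
W_total = -12531 + 13168 = 637.6 J.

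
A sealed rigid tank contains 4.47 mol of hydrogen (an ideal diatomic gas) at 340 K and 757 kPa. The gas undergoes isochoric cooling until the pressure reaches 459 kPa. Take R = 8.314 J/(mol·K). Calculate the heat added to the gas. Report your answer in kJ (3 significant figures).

Constant volume ⇒ W = 0, so Q = ΔU = nCᵥΔT with Cᵥ = 5R/2 = 20.79 J/(mol·K).
At constant V, T₂/T₁ = P₂/P₁ ⇒ ΔT = T₁(P₂/P₁ − 1) = 340·(459/757 − 1) = -133.8 K.
ΔU = (4.47)(20.79)(-133.8) = -12435 J.

Q ≈ -12.4 kJ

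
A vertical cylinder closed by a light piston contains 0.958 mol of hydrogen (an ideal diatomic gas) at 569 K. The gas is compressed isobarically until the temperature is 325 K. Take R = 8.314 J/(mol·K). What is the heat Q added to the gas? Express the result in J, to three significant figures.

Isobaric: W = nRΔT = (0.958)(8.314)(-244) = -1943 J.
ΔU = nCᵥΔT with Cᵥ = 5R/2: ΔU = (0.958)(20.79)(-244) = -4859 J.
Q = ΔU + W = -4859 − 1943 = -6802 J.

Q ≈ -6800 J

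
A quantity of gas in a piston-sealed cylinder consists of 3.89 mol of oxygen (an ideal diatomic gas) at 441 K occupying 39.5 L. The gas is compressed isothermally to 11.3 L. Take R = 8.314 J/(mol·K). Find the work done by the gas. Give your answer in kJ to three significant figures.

Isothermal: W = nRT ln(V₂/V₁).
W = (3.89)(8.314)(441) × ln(11.3/39.5)
  = 14263 × -1.251
W_by_gas = -17850 J.

W ≈ -17.8 kJ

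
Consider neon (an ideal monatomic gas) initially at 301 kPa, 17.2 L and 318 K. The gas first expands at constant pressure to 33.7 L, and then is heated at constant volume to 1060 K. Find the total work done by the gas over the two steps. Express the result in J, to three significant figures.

W_total ≈ 4970 J

Step 1 (isobaric): W = PΔV = (301 kPa)(33.7 − 17.2 L) = 4967 J.
Step 2 (isochoric): W = 0 (constant volume).
W_total = 4967 + 0 = 4967 J.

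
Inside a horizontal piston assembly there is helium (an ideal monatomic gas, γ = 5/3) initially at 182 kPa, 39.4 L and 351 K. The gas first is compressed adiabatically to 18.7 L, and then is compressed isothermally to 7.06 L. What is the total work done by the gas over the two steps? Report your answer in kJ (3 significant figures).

Step 1 (adiabatic): W = (P₁V₁ − P₂V₂)/(γ−1) = (7171 − 11785)/0.667 = -6922 J.
After step 1: P = 630.2 kPa, V = 18.7 L, T = 576.9 K.
Step 2 (isothermal): W = P₁V₁ ln(V₂/V₁) = (11785) ln(7.06/18.7) = -11480 J.
W_total = -6922 − 11480 = -18401 J.

W_total ≈ -18.4 kJ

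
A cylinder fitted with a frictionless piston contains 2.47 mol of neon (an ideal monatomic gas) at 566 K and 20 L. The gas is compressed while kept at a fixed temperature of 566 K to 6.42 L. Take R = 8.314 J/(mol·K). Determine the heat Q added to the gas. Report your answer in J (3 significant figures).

Q ≈ -13200 J

Isothermal ⇒ ΔU = 0, so Q = W = nRT ln(V₂/V₁).
Q = (2.47)(8.314)(566) ln(6.42/20) = 11623 × -1.136 = -13208 J.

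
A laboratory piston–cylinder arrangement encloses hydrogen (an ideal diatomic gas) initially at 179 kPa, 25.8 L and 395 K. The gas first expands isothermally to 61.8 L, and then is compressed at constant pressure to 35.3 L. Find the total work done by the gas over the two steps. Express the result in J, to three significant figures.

Step 1 (isothermal): W = P₁V₁ ln(V₂/V₁) = (4618) ln(61.8/25.8) = 4034 J.
After step 1: P = 74.73 kPa, V = 61.8 L, T = 395 K.
Step 2 (isobaric): W = PΔV = (74.73 kPa)(35.3 − 61.8 L) = -1980 J.
W_total = 4034 − 1980 = 2054 J.

W_total ≈ 2050 J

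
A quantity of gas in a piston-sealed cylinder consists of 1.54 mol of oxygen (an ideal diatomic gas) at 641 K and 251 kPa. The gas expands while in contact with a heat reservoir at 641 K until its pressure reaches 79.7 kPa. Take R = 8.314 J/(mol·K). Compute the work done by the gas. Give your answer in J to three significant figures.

W ≈ 9420 J

Isothermal process: W = nRT ln(V₂/V₁) = nRT ln(P₁/P₂).
W = (1.54)(8.314)(641) × ln(251/79.7)
  = 8207 × ln(3.149) = 8207 × 1.147
W_by_gas = 9415 J.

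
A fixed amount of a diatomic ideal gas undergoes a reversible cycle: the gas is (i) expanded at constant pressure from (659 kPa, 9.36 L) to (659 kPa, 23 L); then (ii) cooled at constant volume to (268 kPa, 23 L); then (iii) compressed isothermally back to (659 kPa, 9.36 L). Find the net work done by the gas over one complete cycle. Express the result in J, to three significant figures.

Leg (i): W = PΔV = (659)(23 − 9.36) = 8989 J.
Leg (ii): W = 0.
Leg (iii): W = PᵢVᵢ ln(V_f/Vᵢ) = (6164) ln(9.36/23) = -5542 J.
W_net = 8989 − 5542 = 3447 J.

W_net ≈ 3450 J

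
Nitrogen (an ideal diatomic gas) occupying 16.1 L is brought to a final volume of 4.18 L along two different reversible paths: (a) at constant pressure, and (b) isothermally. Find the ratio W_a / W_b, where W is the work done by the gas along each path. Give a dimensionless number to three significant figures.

W_a / W_b ≈ 0.549

Path (a) isobaric: W = P₁(V₂ − V₁) → W_a/(P₁V₁) = -0.7404.
Path (b) isothermal: W = P₁V₁ ln(V₂/V₁) → W_b/(P₁V₁) = -1.349.
W_a / W_b = -0.7404 / -1.349 = 0.549.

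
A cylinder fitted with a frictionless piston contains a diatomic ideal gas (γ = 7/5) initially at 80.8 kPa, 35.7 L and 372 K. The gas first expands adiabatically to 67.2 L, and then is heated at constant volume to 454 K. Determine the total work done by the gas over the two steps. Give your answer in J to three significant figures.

Step 1 (adiabatic): W = (P₁V₁ − P₂V₂)/(γ−1) = (2885 − 2240)/0.4 = 1612 J.
Step 2 (isochoric): W = 0 (constant volume).
W_total = 1612 + 0 = 1612 J.

W_total ≈ 1610 J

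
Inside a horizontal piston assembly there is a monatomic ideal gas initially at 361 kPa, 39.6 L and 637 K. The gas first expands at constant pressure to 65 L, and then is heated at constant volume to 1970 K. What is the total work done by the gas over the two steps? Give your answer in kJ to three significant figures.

Step 1 (isobaric): W = PΔV = (361 kPa)(65 − 39.6 L) = 9169 J.
Step 2 (isochoric): W = 0 (constant volume).
W_total = 9169 + 0 = 9169 J.

W_total ≈ 9.17 kJ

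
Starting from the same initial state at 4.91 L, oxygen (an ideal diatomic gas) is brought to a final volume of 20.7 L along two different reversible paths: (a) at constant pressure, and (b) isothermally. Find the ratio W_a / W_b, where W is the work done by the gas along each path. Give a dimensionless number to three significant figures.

Path (a) isobaric: W = P₁(V₂ − V₁) → W_a/(P₁V₁) = 3.216.
Path (b) isothermal: W = P₁V₁ ln(V₂/V₁) → W_b/(P₁V₁) = 1.439.
W_a / W_b = 3.216 / 1.439 = 2.235.

W_a / W_b ≈ 2.24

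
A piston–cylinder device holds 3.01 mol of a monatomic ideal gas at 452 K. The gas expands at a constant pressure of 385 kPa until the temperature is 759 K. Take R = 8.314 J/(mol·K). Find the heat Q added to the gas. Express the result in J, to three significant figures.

Isobaric: W = nRΔT = (3.01)(8.314)(307) = 7683 J.
ΔU = nCᵥΔT with Cᵥ = 3R/2: ΔU = (3.01)(12.47)(307) = 11524 J.
Q = ΔU + W = 11524 + 7683 = 19207 J.

Q ≈ 19200 J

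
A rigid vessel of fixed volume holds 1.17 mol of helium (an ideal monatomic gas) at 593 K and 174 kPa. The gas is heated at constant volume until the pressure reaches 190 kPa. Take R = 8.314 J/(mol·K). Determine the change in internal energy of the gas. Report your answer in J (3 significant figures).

ΔU ≈ 796 J

Constant volume ⇒ W = 0, so Q = ΔU = nCᵥΔT with Cᵥ = 3R/2 = 12.47 J/(mol·K).
At constant V, T₂/T₁ = P₂/P₁ ⇒ ΔT = T₁(P₂/P₁ − 1) = 593·(190/174 − 1) = 54.53 K.
ΔU = (1.17)(12.47)(54.53) = 795.6 J.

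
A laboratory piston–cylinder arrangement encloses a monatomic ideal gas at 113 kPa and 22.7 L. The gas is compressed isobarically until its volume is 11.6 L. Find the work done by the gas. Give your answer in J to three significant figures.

Isobaric: W = P ΔV.
W = (113 kPa)(11.6 − 22.7 L) = (113)(-11.1) = -1254 J.

W ≈ -1250 J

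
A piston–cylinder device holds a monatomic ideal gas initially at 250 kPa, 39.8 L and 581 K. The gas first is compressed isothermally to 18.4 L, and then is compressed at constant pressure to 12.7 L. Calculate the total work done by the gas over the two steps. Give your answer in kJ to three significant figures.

W_total ≈ -10.8 kJ

Step 1 (isothermal): W = P₁V₁ ln(V₂/V₁) = (9950) ln(18.4/39.8) = -7677 J.
After step 1: P = 540.8 kPa, V = 18.4 L, T = 581 K.
Step 2 (isobaric): W = PΔV = (540.8 kPa)(12.7 − 18.4 L) = -3082 J.
W_total = -7677 − 3082 = -10759 J.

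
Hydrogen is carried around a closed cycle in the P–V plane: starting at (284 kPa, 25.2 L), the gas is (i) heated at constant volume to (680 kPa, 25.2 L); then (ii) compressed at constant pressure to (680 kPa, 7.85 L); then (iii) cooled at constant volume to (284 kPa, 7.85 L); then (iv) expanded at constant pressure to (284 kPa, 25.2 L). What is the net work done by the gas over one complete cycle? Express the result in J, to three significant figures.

W_net ≈ -6870 J

Constant-volume legs do no work.
W(ii) = (680)(7.85 − 25.2) = -11798 J; W(iv) = (284)(25.2 − 7.85) = 4927 J.
W_net = -11798 + 4927 = -6871 J (the counter-clockwise enclosed area).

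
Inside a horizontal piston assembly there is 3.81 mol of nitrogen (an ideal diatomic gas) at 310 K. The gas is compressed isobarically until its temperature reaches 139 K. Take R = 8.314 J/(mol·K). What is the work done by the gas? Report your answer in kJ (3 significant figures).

Isobaric: W = P ΔV = nR ΔT.
W = (3.81)(8.314)(139 − 310) = -5417 J.

W ≈ -5.42 kJ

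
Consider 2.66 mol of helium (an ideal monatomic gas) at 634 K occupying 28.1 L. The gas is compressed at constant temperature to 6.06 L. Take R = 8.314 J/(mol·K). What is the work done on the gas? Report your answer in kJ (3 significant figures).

Isothermal: W = nRT ln(V₂/V₁).
W = (2.66)(8.314)(634) × ln(6.06/28.1)
  = 14021 × -1.534
W_by_gas = -21509 J; work on gas = −W_by = 21509 J.

W ≈ 21.5 kJ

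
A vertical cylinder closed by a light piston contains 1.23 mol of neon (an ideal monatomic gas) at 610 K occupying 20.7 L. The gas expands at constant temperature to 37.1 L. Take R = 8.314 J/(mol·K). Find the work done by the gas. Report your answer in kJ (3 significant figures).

Isothermal: W = nRT ln(V₂/V₁).
W = (1.23)(8.314)(610) × ln(37.1/20.7)
  = 6238 × 0.5835
W_by_gas = 3640 J.

W ≈ 3.64 kJ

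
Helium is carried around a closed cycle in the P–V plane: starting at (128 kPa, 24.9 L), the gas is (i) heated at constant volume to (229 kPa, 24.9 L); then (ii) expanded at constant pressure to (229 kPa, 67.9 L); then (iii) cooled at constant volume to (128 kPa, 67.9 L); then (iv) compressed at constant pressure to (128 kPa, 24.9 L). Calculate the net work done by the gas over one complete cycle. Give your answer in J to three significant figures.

Constant-volume legs do no work.
W(ii) = (229)(67.9 − 24.9) = 9847 J; W(iv) = (128)(24.9 − 67.9) = -5504 J.
W_net = 9847 − 5504 = 4343 J (the clockwise enclosed area).

W_net ≈ 4340 J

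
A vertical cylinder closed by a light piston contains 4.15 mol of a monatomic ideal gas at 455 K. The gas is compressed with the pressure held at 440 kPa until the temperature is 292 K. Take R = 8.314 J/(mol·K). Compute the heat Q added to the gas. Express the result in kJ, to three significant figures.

Q ≈ -14.1 kJ

Isobaric: W = nRΔT = (4.15)(8.314)(-163) = -5624 J.
ΔU = nCᵥΔT with Cᵥ = 3R/2: ΔU = (4.15)(12.47)(-163) = -8436 J.
Q = ΔU + W = -8436 − 5624 = -14060 J.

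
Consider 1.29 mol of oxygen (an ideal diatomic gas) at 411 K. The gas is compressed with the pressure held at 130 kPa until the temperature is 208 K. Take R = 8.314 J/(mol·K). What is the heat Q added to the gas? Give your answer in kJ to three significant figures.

Isobaric: W = nRΔT = (1.29)(8.314)(-203) = -2177 J.
ΔU = nCᵥΔT with Cᵥ = 5R/2: ΔU = (1.29)(20.79)(-203) = -5443 J.
Q = ΔU + W = -5443 − 2177 = -7620 J.

Q ≈ -7.62 kJ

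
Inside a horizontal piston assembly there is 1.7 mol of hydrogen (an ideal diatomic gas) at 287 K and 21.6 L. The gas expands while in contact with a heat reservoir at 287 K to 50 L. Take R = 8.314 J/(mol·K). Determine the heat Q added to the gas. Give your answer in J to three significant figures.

Q ≈ 3400 J

Isothermal ⇒ ΔU = 0, so Q = W = nRT ln(V₂/V₁).
Q = (1.7)(8.314)(287) ln(50/21.6) = 4056 × 0.8393 = 3405 J.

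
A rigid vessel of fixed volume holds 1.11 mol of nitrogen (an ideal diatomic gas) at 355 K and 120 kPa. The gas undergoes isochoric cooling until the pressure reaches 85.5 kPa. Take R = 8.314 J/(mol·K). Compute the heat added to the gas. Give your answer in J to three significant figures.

Q ≈ -2350 J

Constant volume ⇒ W = 0, so Q = ΔU = nCᵥΔT with Cᵥ = 5R/2 = 20.79 J/(mol·K).
At constant V, T₂/T₁ = P₂/P₁ ⇒ ΔT = T₁(P₂/P₁ − 1) = 355·(85.5/120 − 1) = -102.1 K.
ΔU = (1.11)(20.79)(-102.1) = -2355 J.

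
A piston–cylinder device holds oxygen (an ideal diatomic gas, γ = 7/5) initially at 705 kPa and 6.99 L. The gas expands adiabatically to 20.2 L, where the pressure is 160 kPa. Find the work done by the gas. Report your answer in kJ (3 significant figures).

W ≈ 4.24 kJ

Adiabatic: W = (P₁V₁ − P₂V₂)/(γ − 1) with γ = 7/5.
P₁V₁ = 4928 J, P₂V₂ = 3232 J.
W = (4928 − 3232) / 0.4 = 4240 J.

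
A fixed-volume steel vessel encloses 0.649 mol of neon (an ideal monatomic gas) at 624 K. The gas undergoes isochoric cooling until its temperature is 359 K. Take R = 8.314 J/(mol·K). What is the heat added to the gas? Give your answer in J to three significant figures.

Q ≈ -2140 J

Constant volume ⇒ W = 0, so Q = ΔU = nCᵥΔT with Cᵥ = 3R/2 = 12.47 J/(mol·K).
ΔU = (0.649)(12.47)(359 − 624) = -2145 J.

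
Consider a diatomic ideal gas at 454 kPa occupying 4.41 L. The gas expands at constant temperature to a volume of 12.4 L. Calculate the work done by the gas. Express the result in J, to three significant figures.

W ≈ 2070 J

Isothermal: W = nRT ln(V₂/V₁) = P₁V₁ ln(V₂/V₁).
P₁V₁ = (454 kPa)(4.41 L) = 2002 J.
W = 2002 × ln(12.4/4.41) = 2002 × 1.034
W_by_gas = 2070 J.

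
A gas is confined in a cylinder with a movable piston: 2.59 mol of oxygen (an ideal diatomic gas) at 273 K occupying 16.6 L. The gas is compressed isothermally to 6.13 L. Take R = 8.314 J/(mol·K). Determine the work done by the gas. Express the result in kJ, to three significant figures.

W ≈ -5.86 kJ

Isothermal: W = nRT ln(V₂/V₁).
W = (2.59)(8.314)(273) × ln(6.13/16.6)
  = 5879 × -0.9962
W_by_gas = -5856 J.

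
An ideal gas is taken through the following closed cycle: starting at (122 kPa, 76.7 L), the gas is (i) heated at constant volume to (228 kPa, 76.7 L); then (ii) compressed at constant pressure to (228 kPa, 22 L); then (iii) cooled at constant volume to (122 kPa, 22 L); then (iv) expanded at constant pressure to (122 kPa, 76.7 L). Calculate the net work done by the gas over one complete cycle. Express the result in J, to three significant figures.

W_net ≈ -5800 J

Constant-volume legs do no work.
W(ii) = (228)(22 − 76.7) = -12472 J; W(iv) = (122)(76.7 − 22) = 6673 J.
W_net = -12472 + 6673 = -5798 J (the counter-clockwise enclosed area).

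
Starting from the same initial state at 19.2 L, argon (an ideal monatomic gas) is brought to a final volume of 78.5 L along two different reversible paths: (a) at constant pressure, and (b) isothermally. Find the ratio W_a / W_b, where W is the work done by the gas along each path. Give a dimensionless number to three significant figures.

W_a / W_b ≈ 2.19

Path (a) isobaric: W = P₁(V₂ − V₁) → W_a/(P₁V₁) = 3.089.
Path (b) isothermal: W = P₁V₁ ln(V₂/V₁) → W_b/(P₁V₁) = 1.408.
W_a / W_b = 3.089 / 1.408 = 2.193.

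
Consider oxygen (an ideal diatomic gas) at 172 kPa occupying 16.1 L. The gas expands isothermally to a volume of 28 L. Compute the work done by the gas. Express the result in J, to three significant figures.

Isothermal: W = nRT ln(V₂/V₁) = P₁V₁ ln(V₂/V₁).
P₁V₁ = (172 kPa)(16.1 L) = 2769 J.
W = 2769 × ln(28/16.1) = 2769 × 0.5534
W_by_gas = 1532 J.

W ≈ 1530 J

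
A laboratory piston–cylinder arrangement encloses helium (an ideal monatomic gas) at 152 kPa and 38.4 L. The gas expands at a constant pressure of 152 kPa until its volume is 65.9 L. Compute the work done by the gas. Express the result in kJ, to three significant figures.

W ≈ 4.18 kJ

Isobaric: W = P ΔV.
W = (152 kPa)(65.9 − 38.4 L) = (152)(27.5) = 4180 J.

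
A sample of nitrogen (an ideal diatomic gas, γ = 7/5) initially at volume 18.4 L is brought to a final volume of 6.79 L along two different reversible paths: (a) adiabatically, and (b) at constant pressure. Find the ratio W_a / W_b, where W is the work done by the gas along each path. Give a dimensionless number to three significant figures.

Path (a) adiabatic: W = P₁V₁(1 − (V₁/V₂)^(γ−1))/(γ−1) → W_a/(P₁V₁) = -1.225.
Path (b) isobaric: W = P₁(V₂ − V₁) → W_b/(P₁V₁) = -0.631.
W_a / W_b = -1.225 / -0.631 = 1.941.

W_a / W_b ≈ 1.94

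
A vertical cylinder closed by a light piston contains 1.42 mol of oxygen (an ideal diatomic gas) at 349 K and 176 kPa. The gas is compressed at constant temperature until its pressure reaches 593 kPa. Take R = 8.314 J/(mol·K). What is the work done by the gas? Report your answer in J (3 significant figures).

W ≈ -5000 J

Isothermal process: W = nRT ln(V₂/V₁) = nRT ln(P₁/P₂).
W = (1.42)(8.314)(349) × ln(176/593)
  = 4120 × ln(0.2968) = 4120 × -1.215
W_by_gas = -5005 J.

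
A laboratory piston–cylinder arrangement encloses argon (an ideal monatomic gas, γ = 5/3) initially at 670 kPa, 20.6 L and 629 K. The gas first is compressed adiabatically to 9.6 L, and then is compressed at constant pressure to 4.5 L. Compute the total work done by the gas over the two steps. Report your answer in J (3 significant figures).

W_total ≈ -25900 J

Step 1 (adiabatic): W = (P₁V₁ − P₂V₂)/(γ−1) = (13802 − 22962)/0.667 = -13740 J.
After step 1: P = 2392 kPa, V = 9.6 L, T = 1046 K.
Step 2 (isobaric): W = PΔV = (2392 kPa)(4.5 − 9.6 L) = -12198 J.
W_total = -13740 − 12198 = -25938 J.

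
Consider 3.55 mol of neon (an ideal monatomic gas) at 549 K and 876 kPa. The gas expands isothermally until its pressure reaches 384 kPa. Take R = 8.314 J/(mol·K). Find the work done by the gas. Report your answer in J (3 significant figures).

Isothermal process: W = nRT ln(V₂/V₁) = nRT ln(P₁/P₂).
W = (3.55)(8.314)(549) × ln(876/384)
  = 16204 × ln(2.281) = 16204 × 0.8247
W_by_gas = 13363 J.

W ≈ 13400 J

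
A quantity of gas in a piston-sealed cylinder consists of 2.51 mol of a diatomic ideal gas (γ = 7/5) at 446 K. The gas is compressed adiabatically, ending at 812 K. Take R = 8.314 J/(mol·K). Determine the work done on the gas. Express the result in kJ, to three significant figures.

Adiabatic ⇒ Q = 0, so W_by = −ΔU = nCᵥ(T₁ − T₂).
Cᵥ = 5R/2 = 20.79 J/(mol·K).
W = (2.51)(20.79)(446 − 812) = -19094 J.
Work on gas = −W_by = 19094 J.

W ≈ 19.1 kJ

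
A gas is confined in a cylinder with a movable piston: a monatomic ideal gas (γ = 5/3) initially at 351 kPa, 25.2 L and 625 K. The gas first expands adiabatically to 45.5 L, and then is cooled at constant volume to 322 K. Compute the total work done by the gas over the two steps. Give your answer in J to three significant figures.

W_total ≈ 4320 J

Step 1 (adiabatic): W = (P₁V₁ − P₂V₂)/(γ−1) = (8845 − 5965)/0.667 = 4320 J.
Step 2 (isochoric): W = 0 (constant volume).
W_total = 4320 + 0 = 4320 J.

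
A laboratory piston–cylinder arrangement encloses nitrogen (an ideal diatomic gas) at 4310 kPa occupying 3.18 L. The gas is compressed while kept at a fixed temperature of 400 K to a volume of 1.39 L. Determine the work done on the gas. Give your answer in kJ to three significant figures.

W ≈ 11.3 kJ

Isothermal: W = nRT ln(V₂/V₁) = P₁V₁ ln(V₂/V₁).
P₁V₁ = (4310 kPa)(3.18 L) = 13706 J.
W = 13706 × ln(1.39/3.18) = 13706 × -0.8276
W_by_gas = -11343 J; work on gas = −W_by = 11343 J.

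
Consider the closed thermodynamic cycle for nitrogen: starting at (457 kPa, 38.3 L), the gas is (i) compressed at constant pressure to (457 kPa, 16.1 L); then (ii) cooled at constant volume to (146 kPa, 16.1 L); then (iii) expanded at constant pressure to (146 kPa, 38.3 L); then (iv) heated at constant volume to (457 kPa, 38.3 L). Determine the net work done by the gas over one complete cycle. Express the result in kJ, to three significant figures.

Constant-volume legs do no work.
W(i) = (457)(16.1 − 38.3) = -10145 J; W(iii) = (146)(38.3 − 16.1) = 3241 J.
W_net = -10145 + 3241 = -6904 J (the counter-clockwise enclosed area).

W_net ≈ -6.90 kJ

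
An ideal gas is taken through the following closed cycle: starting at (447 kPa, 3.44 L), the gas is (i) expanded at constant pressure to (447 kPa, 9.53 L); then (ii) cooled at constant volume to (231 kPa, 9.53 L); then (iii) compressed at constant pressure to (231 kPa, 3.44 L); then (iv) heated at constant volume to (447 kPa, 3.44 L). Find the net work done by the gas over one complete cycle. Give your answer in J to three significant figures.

Constant-volume legs do no work.
W(i) = (447)(9.53 − 3.44) = 2722 J; W(iii) = (231)(3.44 − 9.53) = -1407 J.
W_net = 2722 − 1407 = 1315 J (the clockwise enclosed area).

W_net ≈ 1320 J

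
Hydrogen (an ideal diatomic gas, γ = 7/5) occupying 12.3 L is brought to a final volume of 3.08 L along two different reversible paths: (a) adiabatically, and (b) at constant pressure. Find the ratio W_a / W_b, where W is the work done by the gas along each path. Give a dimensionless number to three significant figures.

Path (a) adiabatic: W = P₁V₁(1 − (V₁/V₂)^(γ−1))/(γ−1) → W_a/(P₁V₁) = -1.85.
Path (b) isobaric: W = P₁(V₂ − V₁) → W_b/(P₁V₁) = -0.7496.
W_a / W_b = -1.85 / -0.7496 = 2.468.

W_a / W_b ≈ 2.47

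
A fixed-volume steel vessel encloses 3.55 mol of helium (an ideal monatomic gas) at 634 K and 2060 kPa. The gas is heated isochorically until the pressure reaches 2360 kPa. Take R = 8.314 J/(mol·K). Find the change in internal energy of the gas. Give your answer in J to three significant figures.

ΔU ≈ 4090 J

Constant volume ⇒ W = 0, so Q = ΔU = nCᵥΔT with Cᵥ = 3R/2 = 12.47 J/(mol·K).
At constant V, T₂/T₁ = P₂/P₁ ⇒ ΔT = T₁(P₂/P₁ − 1) = 634·(2360/2060 − 1) = 92.33 K.
ΔU = (3.55)(12.47)(92.33) = 4088 J.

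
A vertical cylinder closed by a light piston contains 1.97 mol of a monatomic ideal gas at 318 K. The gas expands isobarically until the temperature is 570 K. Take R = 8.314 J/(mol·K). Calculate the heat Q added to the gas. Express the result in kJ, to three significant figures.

Q ≈ 10.3 kJ

Isobaric: W = nRΔT = (1.97)(8.314)(252) = 4127 J.
ΔU = nCᵥΔT with Cᵥ = 3R/2: ΔU = (1.97)(12.47)(252) = 6191 J.
Q = ΔU + W = 6191 + 4127 = 10319 J.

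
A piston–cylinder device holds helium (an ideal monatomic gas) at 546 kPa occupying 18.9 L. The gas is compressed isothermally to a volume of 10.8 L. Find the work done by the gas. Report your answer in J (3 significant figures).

Isothermal: W = nRT ln(V₂/V₁) = P₁V₁ ln(V₂/V₁).
P₁V₁ = (546 kPa)(18.9 L) = 10319 J.
W = 10319 × ln(10.8/18.9) = 10319 × -0.5596
W_by_gas = -5775 J.

W ≈ -5770 J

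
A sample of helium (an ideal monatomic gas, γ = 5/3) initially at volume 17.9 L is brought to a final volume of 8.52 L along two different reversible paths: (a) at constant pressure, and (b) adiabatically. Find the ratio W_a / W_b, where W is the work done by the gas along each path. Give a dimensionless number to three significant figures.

Path (a) isobaric: W = P₁(V₂ − V₁) → W_a/(P₁V₁) = -0.524.
Path (b) adiabatic: W = P₁V₁(1 − (V₁/V₂)^(γ−1))/(γ−1) → W_b/(P₁V₁) = -0.9606.
W_a / W_b = -0.524 / -0.9606 = 0.5455.

W_a / W_b ≈ 0.546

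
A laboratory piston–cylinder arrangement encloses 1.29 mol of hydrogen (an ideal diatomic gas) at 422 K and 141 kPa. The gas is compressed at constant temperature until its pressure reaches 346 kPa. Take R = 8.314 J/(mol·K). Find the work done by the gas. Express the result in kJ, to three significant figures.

W ≈ -4.06 kJ

Isothermal process: W = nRT ln(V₂/V₁) = nRT ln(P₁/P₂).
W = (1.29)(8.314)(422) × ln(141/346)
  = 4526 × ln(0.4075) = 4526 × -0.8977
W_by_gas = -4063 J.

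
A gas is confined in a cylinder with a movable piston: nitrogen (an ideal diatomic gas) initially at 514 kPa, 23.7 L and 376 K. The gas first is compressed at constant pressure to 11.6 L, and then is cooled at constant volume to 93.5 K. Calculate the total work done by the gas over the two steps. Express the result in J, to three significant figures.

Step 1 (isobaric): W = PΔV = (514 kPa)(11.6 − 23.7 L) = -6219 J.
Step 2 (isochoric): W = 0 (constant volume).
W_total = -6219 + 0 = -6219 J.

W_total ≈ -6220 J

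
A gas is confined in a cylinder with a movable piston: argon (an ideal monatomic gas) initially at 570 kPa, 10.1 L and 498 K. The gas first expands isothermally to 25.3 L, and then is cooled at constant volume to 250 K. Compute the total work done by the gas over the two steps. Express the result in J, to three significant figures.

W_total ≈ 5290 J

Step 1 (isothermal): W = P₁V₁ ln(V₂/V₁) = (5757) ln(25.3/10.1) = 5286 J.
Step 2 (isochoric): W = 0 (constant volume).
W_total = 5286 + 0 = 5286 J.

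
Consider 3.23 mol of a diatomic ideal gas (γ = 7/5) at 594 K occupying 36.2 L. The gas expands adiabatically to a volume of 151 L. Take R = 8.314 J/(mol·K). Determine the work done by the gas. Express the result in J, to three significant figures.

Adiabatic: TV^(γ−1) = const with γ = 7/5.
T₂ = T₁ (V₁/V₂)^(γ−1) = 594 × (36.2/151)^0.4 = 594 × 0.5648 = 335.5 K.
W_by = nCᵥ(T₁ − T₂) = (3.23)(20.79)(594 − 335.5) = 17355 J.

W ≈ 17400 J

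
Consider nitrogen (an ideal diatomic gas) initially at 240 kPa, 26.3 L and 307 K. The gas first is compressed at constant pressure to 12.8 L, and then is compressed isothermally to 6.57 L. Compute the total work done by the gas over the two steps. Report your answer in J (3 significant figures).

Step 1 (isobaric): W = PΔV = (240 kPa)(12.8 − 26.3 L) = -3240 J.
After step 1: P = 240 kPa, V = 12.8 L, T = 149.4 K.
Step 2 (isothermal): W = P₁V₁ ln(V₂/V₁) = (3072) ln(6.57/12.8) = -2049 J.
W_total = -3240 − 2049 = -5289 J.

W_total ≈ -5290 J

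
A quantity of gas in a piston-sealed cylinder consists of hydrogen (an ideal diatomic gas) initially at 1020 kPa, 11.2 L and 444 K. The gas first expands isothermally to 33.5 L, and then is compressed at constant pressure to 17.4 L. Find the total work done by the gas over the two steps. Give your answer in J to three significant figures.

W_total ≈ 7030 J

Step 1 (isothermal): W = P₁V₁ ln(V₂/V₁) = (11424) ln(33.5/11.2) = 12516 J.
After step 1: P = 341 kPa, V = 33.5 L, T = 444 K.
Step 2 (isobaric): W = PΔV = (341 kPa)(17.4 − 33.5 L) = -5490 J.
W_total = 12516 − 5490 = 7026 J.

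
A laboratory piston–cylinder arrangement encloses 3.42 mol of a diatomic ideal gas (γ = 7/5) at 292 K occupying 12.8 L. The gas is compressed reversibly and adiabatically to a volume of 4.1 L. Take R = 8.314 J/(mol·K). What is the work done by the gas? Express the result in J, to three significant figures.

Adiabatic: TV^(γ−1) = const with γ = 7/5.
T₂ = T₁ (V₁/V₂)^(γ−1) = 292 × (12.8/4.1)^0.4 = 292 × 1.577 = 460.4 K.
W_by = nCᵥ(T₁ − T₂) = (3.42)(20.79)(292 − 460.4) = -11972 J.

W ≈ -12000 J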